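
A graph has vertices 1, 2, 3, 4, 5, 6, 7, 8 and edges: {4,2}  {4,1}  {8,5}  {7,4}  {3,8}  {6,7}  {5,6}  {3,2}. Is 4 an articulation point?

Deleting 4 raises the number of components from 1 to 2, so 4 is a cut vertex.

Yes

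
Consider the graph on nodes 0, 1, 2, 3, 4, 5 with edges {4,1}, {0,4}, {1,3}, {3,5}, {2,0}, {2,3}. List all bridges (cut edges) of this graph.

The edges on the cycle 2-0-4-1-3-2 are not bridges since each lies on that cycle.
But removing 3-5 disconnects 3 from 5 — this is a bridge.

3-5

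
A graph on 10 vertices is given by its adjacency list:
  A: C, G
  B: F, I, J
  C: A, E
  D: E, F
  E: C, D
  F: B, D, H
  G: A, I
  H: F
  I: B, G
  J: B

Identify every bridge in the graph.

The edges on the cycle E-D-F-B-I-G-A-C-E are not bridges since each lies on that cycle.
But removing J-B disconnects J from B; removing H-F disconnects H from F — these are bridges.

B-J, F-H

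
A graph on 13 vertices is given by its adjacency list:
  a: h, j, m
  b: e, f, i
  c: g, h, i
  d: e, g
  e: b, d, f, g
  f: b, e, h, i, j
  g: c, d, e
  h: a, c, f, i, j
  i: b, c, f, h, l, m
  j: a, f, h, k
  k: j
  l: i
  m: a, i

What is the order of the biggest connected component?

Starting from a we can reach a, b, c, d, e, f, g, h, i, j, k, l, m. That is one component of size 13.
The largest has 13 vertices.

13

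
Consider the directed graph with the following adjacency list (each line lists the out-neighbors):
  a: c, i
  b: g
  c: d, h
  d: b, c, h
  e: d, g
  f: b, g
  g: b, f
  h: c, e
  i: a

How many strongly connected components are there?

3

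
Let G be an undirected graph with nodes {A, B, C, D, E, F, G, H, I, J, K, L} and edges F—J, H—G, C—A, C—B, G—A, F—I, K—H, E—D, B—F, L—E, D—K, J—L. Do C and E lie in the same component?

From C we can reach A, B, C, D, E, F, G, H, I, J, K, L, which includes E.

Yes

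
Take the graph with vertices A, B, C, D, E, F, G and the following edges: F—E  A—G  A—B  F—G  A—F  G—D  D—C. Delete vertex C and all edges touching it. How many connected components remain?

1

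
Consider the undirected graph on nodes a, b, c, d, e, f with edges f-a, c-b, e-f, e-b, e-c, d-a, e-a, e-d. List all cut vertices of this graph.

Removing e increases the component count from 1 to 2, so e is a cut vertex.
By contrast removing c leaves 1 component; it is not a cut vertex. No other vertex is a cut vertex either.

e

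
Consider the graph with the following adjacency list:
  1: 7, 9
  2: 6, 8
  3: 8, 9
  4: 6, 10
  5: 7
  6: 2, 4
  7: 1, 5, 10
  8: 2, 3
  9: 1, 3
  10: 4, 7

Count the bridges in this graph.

1

The edges on the cycle 6-4-10-7-1-9-3-8-2-6 are not bridges since each lies on that cycle.
But removing 5-7 disconnects 5 from 7 — this is a bridge.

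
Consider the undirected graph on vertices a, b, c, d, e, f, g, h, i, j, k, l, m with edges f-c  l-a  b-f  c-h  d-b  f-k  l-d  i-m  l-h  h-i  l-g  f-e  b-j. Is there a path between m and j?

Yes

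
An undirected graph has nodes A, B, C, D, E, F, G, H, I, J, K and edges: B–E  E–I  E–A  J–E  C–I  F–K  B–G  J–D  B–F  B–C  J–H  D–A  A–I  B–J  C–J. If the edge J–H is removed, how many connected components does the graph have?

2

Before removal there is 1 component.
J–H is a bridge — removing it separates J's side from H's side.
After removal: 2 components.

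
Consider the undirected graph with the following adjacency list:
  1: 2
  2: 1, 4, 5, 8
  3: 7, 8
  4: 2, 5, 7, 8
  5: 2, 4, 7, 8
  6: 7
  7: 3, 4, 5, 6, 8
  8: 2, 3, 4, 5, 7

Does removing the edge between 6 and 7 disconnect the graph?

Yes

Removing 6-7 leaves no path between 6 and 7: the component count goes from 1 to 2. So it is a bridge.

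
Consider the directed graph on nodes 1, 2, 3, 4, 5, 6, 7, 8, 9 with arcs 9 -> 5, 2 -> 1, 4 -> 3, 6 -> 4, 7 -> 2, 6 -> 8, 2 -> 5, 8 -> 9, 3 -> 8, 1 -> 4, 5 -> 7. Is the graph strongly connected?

There is no directed path from 5 to 6, so the graph is not strongly connected.

No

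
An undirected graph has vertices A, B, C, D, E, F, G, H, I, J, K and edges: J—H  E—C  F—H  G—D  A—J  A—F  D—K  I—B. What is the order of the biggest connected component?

Starting from B we can reach B, I. That is one component of size 2.
Starting from C we can reach C, E. That is one component of size 2.
Starting from D we can reach D, G, K. That is one component of size 3.
Starting from A we can reach A, F, H, J. That is one component of size 4.
The largest has 4 vertices.

4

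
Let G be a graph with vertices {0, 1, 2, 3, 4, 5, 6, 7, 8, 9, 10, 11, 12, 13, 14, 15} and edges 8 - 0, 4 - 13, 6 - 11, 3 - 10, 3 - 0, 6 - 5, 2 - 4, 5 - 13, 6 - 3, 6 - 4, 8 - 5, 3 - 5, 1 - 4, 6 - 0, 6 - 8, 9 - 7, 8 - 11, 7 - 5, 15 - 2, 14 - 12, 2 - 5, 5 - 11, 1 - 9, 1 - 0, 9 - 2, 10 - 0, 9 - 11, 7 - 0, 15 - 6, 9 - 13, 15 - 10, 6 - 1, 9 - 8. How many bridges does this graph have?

1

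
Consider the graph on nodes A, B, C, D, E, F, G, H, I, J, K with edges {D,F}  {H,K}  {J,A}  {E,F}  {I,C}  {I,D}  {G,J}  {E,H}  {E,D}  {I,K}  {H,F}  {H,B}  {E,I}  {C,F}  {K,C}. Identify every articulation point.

Removing H increases the component count from 2 to 3, so H is a cut vertex.
Removing J increases the component count from 2 to 3, so J is a cut vertex.
By contrast removing I leaves 2 components; it is not a cut vertex. No other vertex is a cut vertex either.

H, J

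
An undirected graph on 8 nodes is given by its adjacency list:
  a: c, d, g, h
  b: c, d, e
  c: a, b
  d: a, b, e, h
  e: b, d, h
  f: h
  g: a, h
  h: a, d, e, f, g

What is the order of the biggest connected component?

Starting from a we can reach a, b, c, d, e, f, g, h. That is one component of size 8.
The largest has 8 vertices.

8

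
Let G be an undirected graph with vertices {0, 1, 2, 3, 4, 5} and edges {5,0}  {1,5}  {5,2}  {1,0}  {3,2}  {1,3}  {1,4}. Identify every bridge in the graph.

The edges on the cycle 1-3-2-5-1 are not bridges since each lies on that cycle.
But removing 1-4 disconnects 1 from 4 — this is a bridge.

1-4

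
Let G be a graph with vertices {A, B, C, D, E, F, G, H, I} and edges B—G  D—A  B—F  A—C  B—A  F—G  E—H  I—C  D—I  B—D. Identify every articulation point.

B

Removing B increases the component count from 2 to 3, so B is a cut vertex.
By contrast removing C leaves 2 components; it is not a cut vertex. No other vertex is a cut vertex either.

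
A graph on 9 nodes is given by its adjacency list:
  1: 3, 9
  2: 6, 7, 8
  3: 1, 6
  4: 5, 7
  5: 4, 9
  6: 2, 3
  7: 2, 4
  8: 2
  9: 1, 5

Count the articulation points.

Removing 2 increases the component count from 1 to 2, so 2 is a cut vertex.
By contrast removing 5 leaves 1 component; it is not a cut vertex. No other vertex is a cut vertex either.

1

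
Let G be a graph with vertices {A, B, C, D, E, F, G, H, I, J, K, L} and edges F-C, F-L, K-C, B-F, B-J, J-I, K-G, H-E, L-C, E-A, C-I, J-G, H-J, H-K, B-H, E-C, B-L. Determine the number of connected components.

D is isolated — a component by itself.
Starting from A we can reach A, B, C, E, F, G, H, I, J, K, L. That is one component of size 11.
Total: 2 components.

2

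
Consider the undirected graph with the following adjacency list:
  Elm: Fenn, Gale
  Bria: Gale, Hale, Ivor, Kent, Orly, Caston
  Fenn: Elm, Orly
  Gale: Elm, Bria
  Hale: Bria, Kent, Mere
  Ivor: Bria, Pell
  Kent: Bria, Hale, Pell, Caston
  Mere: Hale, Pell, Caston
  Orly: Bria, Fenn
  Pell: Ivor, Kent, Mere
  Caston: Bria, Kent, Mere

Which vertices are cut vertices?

Removing Bria increases the component count from 1 to 2, so Bria is a cut vertex.
By contrast removing Caston leaves 1 component; it is not a cut vertex. No other vertex is a cut vertex either.

Bria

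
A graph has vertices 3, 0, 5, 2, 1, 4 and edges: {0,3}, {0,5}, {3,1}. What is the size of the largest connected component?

4 is isolated — a component by itself.
2 is isolated — a component by itself.
Starting from 0 we can reach 0, 1, 3, 5. That is one component of size 4.
The largest has 4 vertices.

4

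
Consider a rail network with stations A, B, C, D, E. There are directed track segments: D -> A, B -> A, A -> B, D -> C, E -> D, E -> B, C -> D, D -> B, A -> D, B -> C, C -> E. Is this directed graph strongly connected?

Yes

From B we can reach every vertex (A, B, C, D, E), and every vertex can reach B (A, B, C, D, E). So the whole graph is one strongly connected component.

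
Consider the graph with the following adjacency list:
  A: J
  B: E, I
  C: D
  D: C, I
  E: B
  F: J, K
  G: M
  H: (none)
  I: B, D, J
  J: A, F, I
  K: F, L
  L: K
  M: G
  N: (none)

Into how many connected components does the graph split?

4

N is isolated — a component by itself.
H is isolated — a component by itself.
Starting from G we can reach G, M. That is one component of size 2.
Starting from A we can reach A, B, C, D, E, F, I, J, K, L. That is one component of size 10.
Total: 4 components.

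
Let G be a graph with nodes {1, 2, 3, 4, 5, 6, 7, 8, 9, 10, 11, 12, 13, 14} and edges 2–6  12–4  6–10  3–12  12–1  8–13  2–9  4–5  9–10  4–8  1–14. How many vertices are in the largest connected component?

8

11 is isolated — a component by itself.
7 is isolated — a component by itself.
Starting from 2 we can reach 2, 6, 9, 10. That is one component of size 4.
Starting from 1 we can reach 1, 3, 4, 5, 8, 12, 13, 14. That is one component of size 8.
The largest has 8 vertices.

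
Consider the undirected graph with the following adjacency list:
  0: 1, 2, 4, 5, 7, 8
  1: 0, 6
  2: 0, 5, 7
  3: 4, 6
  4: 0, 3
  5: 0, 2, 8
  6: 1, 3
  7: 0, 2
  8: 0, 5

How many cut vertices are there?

1

Removing 0 increases the component count from 1 to 2, so 0 is a cut vertex.
By contrast removing 6 leaves 1 component; it is not a cut vertex. No other vertex is a cut vertex either.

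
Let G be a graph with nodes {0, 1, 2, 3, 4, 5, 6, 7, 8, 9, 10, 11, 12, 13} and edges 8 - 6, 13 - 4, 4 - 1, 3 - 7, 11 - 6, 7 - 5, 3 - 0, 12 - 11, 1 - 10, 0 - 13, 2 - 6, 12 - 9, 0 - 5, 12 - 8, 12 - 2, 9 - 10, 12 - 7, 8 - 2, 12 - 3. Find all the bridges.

The edges on the cycle 12-11-6-2-12 are not bridges since each lies on that cycle.
Every edge lies on some cycle, so there are no bridges.

none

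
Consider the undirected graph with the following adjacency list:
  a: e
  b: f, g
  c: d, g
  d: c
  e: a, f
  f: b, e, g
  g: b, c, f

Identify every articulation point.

c, e, f, g

Removing c increases the component count from 1 to 2, so c is a cut vertex.
Removing e increases the component count from 1 to 2, so e is a cut vertex.
Removing f increases the component count from 1 to 2, so f is a cut vertex.
Likewise g is a cut vertex.
By contrast removing a leaves 1 component; it is not a cut vertex. No other vertex is a cut vertex either.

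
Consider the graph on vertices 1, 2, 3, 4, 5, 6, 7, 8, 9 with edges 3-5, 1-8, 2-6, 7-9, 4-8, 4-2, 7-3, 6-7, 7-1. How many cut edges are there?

3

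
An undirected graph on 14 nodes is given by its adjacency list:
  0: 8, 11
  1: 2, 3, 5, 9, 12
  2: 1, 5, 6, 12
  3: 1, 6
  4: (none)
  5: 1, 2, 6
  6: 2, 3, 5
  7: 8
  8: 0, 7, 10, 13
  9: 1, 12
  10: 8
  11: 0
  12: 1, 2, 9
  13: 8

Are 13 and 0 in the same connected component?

Yes

From 13 we can reach 0, 7, 8, 10, 11, 13, which includes 0.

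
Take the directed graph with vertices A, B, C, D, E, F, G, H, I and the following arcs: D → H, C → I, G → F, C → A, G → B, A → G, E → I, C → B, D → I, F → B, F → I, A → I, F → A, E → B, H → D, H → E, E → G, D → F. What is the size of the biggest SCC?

{A, F, G} are all mutually reachable — one SCC of size 3.
{D, H} are all mutually reachable — one SCC of size 2.
{I} is an SCC by itself.
{C} is an SCC by itself.
{E} is an SCC by itself.
(and 1 more singleton SCC)
The largest has 3 vertices.

3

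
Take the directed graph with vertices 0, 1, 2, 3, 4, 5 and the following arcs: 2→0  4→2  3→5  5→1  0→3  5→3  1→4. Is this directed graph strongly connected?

From 4 we can reach every vertex (0, 1, 2, 3, 4, 5), and every vertex can reach 4 (0, 1, 2, 3, 4, 5). So the whole graph is one strongly connected component.

Yes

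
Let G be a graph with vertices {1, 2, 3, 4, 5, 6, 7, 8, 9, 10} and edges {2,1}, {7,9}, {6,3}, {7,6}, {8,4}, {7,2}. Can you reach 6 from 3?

From 3 we can reach 1, 2, 3, 6, 7, 9, which includes 6.

Yes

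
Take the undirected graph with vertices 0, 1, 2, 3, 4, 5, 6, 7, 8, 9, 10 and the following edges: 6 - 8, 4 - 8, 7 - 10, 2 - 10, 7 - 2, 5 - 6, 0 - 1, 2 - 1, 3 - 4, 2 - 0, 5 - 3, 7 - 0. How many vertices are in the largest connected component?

9 is isolated — a component by itself.
Starting from 0 we can reach 0, 1, 2, 7, 10. That is one component of size 5.
Starting from 3 we can reach 3, 4, 5, 6, 8. That is one component of size 5.
The largest has 5 vertices.

5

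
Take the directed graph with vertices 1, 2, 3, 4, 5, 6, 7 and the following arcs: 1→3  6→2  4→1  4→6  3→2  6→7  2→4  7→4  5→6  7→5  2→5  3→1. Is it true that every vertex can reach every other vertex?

From 4 we can reach every vertex (1, 2, 3, 4, 5, 6, 7), and every vertex can reach 4 (1, 2, 3, 4, 5, 6, 7). So the whole graph is one strongly connected component.

Yes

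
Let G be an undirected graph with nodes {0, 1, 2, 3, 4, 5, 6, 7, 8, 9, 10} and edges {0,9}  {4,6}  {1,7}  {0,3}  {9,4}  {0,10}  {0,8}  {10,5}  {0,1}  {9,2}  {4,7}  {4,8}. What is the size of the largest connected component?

11

Starting from 0 we can reach 0, 1, 2, 3, 4, 5, 6, 7, 8, 9, 10. That is one component of size 11.
The largest has 11 vertices.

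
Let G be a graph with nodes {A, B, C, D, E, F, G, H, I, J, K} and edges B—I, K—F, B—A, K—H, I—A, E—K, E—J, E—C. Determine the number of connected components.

4

D is isolated — a component by itself.
G is isolated — a component by itself.
Starting from A we can reach A, B, I. That is one component of size 3.
Starting from C we can reach C, E, F, H, J, K. That is one component of size 6.
Total: 4 components.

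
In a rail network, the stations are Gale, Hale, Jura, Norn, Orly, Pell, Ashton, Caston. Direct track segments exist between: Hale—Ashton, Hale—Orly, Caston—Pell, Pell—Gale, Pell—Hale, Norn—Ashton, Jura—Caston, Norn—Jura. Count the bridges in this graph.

2

The edges on the cycle Norn-Jura-Caston-Pell-Hale-Ashton-Norn are not bridges since each lies on that cycle.
But removing Pell—Gale disconnects Pell from Gale; removing Hale—Orly disconnects Hale from Orly — these are bridges.
That makes 2 bridges.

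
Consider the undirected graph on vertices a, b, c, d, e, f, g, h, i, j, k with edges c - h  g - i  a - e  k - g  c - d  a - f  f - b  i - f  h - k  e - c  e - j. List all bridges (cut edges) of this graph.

The edges on the cycle a-e-c-h-k-g-i-f-a are not bridges since each lies on that cycle.
But removing j - e disconnects j from e; removing c - d disconnects c from d; removing b - f disconnects b from f — these are bridges.

b-f, c-d, e-j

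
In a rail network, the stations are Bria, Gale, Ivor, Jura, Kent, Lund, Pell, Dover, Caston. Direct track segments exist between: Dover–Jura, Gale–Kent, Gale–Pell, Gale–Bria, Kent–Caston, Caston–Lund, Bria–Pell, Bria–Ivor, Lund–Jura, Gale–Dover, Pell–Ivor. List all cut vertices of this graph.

Removing Gale increases the component count from 1 to 2, so Gale is a cut vertex.
By contrast removing Dover leaves 1 component; it is not a cut vertex. No other vertex is a cut vertex either.

Gale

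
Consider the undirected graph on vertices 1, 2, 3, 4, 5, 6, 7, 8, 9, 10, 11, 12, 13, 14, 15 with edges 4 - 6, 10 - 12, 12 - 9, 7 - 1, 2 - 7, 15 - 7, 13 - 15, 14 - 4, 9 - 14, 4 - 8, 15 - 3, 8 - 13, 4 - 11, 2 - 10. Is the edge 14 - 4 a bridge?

No

After removing 14 - 4, the path 14-9-12-10-2-7-15-13-8-4 still connects them, so the edge is not a bridge.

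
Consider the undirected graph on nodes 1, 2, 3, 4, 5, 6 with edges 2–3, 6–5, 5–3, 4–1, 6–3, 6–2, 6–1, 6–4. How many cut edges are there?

The edges on the cycle 6-4-1-6 are not bridges since each lies on that cycle.
Every edge lies on some cycle, so there are no bridges.

0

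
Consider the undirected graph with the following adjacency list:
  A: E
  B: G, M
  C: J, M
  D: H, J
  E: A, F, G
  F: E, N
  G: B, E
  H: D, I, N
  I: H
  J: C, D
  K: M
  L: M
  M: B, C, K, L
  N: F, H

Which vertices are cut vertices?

E, H, M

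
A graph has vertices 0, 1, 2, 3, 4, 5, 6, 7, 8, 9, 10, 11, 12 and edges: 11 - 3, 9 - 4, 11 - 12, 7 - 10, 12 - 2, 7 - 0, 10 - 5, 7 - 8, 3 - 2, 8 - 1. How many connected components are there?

4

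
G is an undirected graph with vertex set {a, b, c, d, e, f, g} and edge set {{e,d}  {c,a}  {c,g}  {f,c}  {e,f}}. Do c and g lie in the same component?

From c we can reach a, c, d, e, f, g, which includes g.

Yes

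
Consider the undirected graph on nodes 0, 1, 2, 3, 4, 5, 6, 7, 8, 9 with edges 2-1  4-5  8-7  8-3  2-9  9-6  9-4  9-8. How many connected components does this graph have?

2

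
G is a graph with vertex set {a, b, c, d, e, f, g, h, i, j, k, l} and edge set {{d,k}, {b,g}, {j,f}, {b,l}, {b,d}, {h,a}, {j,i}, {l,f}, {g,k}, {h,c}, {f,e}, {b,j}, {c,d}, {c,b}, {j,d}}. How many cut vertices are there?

4

Removing c increases the component count from 1 to 2, so c is a cut vertex.
Removing f increases the component count from 1 to 2, so f is a cut vertex.
Removing h increases the component count from 1 to 2, so h is a cut vertex.
Likewise j is a cut vertex.
By contrast removing b leaves 1 component; it is not a cut vertex. No other vertex is a cut vertex either.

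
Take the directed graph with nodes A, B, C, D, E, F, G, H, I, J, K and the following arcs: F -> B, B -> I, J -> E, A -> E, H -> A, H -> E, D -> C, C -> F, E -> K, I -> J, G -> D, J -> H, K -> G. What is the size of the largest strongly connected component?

11

{A, B, C, D, E, F, G, H, I, J, K} are all mutually reachable — one SCC of size 11.
The largest has 11 vertices.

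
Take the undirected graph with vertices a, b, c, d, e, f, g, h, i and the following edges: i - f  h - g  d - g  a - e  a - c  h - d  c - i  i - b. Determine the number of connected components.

2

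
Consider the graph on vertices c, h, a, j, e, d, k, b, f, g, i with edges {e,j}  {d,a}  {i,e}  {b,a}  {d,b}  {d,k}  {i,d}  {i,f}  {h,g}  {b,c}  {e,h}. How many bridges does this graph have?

The edges on the cycle d-b-a-d are not bridges since each lies on that cycle.
But removing c–b disconnects c from b; removing e–j disconnects e from j; removing f–i disconnects f from i; removing e–h disconnects e from h — these are bridges.
In total 8 edges are bridges.

8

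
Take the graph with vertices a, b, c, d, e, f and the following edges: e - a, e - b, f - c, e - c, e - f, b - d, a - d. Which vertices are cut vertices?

Removing e increases the component count from 1 to 2, so e is a cut vertex.
By contrast removing c leaves 1 component; it is not a cut vertex. No other vertex is a cut vertex either.

e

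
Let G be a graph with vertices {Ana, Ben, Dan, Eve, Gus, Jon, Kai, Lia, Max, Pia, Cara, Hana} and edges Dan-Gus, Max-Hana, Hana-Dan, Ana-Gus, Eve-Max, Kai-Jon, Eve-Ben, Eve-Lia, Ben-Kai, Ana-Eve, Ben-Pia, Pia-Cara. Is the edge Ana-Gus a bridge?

After removing Ana-Gus, the path Ana-Eve-Max-Hana-Dan-Gus still connects them, so the edge is not a bridge.

No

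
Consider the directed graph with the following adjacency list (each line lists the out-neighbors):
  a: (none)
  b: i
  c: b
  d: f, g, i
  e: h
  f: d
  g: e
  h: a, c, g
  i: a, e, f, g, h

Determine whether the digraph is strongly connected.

No

There is no directed path from a to d, so the graph is not strongly connected.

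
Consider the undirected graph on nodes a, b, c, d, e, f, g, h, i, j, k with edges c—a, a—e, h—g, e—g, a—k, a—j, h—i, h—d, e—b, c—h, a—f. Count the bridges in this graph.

6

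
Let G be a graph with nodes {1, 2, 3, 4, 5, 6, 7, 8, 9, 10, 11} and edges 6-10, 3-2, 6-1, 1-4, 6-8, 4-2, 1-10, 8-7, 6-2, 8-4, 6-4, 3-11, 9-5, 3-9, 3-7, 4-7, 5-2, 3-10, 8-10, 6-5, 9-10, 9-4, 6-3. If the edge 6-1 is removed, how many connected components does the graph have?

1

6 and 1 are still connected via 6-10-1, so the component count stays at 1.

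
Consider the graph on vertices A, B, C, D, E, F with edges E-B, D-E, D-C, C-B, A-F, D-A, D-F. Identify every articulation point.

Removing D increases the component count from 1 to 2, so D is a cut vertex.
By contrast removing F leaves 1 component; it is not a cut vertex. No other vertex is a cut vertex either.

D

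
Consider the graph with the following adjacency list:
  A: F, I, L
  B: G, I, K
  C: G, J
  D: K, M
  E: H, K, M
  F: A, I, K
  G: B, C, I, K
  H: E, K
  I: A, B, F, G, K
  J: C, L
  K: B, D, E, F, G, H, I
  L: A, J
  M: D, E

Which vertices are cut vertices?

Removing K increases the component count from 1 to 2, so K is a cut vertex.
By contrast removing J leaves 1 component; it is not a cut vertex. No other vertex is a cut vertex either.

K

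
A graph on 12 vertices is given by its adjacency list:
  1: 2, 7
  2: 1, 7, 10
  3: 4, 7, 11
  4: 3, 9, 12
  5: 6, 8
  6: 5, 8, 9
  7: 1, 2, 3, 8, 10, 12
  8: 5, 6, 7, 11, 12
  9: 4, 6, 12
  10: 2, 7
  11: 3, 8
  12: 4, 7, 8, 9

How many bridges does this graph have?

The edges on the cycle 7-10-2-7 are not bridges since each lies on that cycle.
Every edge lies on some cycle, so there are no bridges.

0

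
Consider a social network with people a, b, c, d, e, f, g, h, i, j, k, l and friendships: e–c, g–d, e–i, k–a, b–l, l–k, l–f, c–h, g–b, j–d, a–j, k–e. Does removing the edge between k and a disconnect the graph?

No

After removing k–a, the path k-l-b-g-d-j-a still connects them, so the edge is not a bridge.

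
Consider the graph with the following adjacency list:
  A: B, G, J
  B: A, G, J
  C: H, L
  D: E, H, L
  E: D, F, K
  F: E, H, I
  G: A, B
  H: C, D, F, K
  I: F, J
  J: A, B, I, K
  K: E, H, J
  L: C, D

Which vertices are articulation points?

J

Removing J increases the component count from 1 to 2, so J is a cut vertex.
By contrast removing K leaves 1 component; it is not a cut vertex. No other vertex is a cut vertex either.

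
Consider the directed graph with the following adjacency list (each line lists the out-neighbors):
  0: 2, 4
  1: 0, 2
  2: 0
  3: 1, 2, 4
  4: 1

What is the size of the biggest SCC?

4

{0, 1, 2, 4} are all mutually reachable — one SCC of size 4.
{3} is an SCC by itself.
The largest has 4 vertices.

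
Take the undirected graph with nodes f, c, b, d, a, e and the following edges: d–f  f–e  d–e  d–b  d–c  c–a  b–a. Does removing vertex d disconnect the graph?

Yes

Deleting d raises the number of components from 1 to 2, so d is a cut vertex.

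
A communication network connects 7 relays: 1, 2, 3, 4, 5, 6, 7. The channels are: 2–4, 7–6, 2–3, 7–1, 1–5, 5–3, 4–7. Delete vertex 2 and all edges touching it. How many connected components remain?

With 2 gone, the remaining components are: {1, 3, 4, 5, 6, 7}.
That is 1 component.

1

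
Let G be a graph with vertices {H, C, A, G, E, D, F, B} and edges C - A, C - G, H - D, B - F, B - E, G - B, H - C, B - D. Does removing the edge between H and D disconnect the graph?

No

After removing H - D, the path H-C-G-B-D still connects them, so the edge is not a bridge.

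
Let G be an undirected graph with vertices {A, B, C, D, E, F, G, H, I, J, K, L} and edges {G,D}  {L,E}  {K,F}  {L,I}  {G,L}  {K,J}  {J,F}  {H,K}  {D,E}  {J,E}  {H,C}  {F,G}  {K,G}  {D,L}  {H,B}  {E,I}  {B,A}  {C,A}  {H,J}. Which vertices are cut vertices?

H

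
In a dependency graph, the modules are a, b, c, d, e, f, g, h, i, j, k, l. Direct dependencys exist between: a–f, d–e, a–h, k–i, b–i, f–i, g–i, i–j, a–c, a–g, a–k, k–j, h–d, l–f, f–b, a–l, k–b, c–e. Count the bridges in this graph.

0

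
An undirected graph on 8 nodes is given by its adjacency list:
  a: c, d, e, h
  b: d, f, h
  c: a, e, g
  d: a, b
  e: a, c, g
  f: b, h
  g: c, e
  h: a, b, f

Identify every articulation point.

a

Removing a increases the component count from 1 to 2, so a is a cut vertex.
By contrast removing c leaves 1 component; it is not a cut vertex. No other vertex is a cut vertex either.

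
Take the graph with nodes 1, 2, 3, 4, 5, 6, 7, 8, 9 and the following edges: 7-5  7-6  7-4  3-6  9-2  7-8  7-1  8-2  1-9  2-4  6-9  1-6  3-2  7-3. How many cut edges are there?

The edges on the cycle 7-3-6-9-1-7 are not bridges since each lies on that cycle.
But removing 7-5 disconnects 7 from 5 — this is a bridge.

1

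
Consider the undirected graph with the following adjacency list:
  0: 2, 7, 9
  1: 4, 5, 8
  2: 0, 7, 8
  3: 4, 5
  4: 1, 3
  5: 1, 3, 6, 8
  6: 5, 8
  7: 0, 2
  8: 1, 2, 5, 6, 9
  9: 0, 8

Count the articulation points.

Removing 8 increases the component count from 1 to 2, so 8 is a cut vertex.
By contrast removing 3 leaves 1 component; it is not a cut vertex. No other vertex is a cut vertex either.

1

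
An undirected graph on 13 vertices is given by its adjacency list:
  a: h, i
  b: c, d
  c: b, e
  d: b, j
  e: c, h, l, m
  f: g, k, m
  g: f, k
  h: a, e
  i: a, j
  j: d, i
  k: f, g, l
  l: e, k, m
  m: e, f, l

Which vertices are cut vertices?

e

Removing e increases the component count from 1 to 2, so e is a cut vertex.
By contrast removing i leaves 1 component; it is not a cut vertex. No other vertex is a cut vertex either.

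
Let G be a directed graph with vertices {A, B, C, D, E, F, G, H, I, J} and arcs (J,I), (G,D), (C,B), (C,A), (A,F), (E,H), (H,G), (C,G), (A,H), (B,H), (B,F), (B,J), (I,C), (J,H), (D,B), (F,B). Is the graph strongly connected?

No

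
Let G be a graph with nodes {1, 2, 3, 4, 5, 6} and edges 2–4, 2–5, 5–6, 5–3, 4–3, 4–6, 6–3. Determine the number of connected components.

1 is isolated — a component by itself.
Starting from 2 we can reach 2, 3, 4, 5, 6. That is one component of size 5.
Total: 2 components.

2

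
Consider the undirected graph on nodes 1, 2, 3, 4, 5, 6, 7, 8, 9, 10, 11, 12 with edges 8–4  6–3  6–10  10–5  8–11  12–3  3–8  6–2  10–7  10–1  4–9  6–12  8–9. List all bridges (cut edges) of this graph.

1-10, 10-5, 10-6, 10-7, 11-8, 2-6, 3-8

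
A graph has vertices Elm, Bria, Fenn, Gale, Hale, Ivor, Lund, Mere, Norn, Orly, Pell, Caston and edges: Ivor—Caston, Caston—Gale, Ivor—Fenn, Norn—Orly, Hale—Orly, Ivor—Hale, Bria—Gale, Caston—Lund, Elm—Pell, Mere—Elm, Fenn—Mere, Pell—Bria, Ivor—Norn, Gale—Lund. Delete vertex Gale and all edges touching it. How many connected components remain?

1

With Gale gone, the remaining components are: {Elm, Bria, Fenn, Hale, Ivor, Lund, Mere, Norn, Orly, Pell, Caston}.
That is 1 component.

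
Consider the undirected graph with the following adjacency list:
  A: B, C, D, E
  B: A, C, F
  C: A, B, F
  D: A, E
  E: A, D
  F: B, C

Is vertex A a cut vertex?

Deleting A raises the number of components from 1 to 2, so A is a cut vertex.

Yes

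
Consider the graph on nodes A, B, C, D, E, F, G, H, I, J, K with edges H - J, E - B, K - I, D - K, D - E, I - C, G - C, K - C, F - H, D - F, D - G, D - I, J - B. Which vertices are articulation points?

Removing D increases the component count from 2 to 3, so D is a cut vertex.
By contrast removing J leaves 2 components; it is not a cut vertex. No other vertex is a cut vertex either.

D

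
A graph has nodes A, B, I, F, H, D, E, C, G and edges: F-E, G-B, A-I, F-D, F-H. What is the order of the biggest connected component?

4

C is isolated — a component by itself.
Starting from B we can reach B, G. That is one component of size 2.
Starting from A we can reach A, I. That is one component of size 2.
Starting from D we can reach D, E, F, H. That is one component of size 4.
The largest has 4 vertices.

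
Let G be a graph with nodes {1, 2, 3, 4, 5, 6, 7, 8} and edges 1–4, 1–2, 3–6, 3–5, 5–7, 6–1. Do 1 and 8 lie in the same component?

No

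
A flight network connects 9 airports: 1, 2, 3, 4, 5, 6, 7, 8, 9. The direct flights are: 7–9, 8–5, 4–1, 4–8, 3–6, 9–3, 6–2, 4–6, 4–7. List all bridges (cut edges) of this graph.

The edges on the cycle 4-7-9-3-6-4 are not bridges since each lies on that cycle.
But removing 8–5 disconnects 8 from 5; removing 6–2 disconnects 6 from 2; removing 4–1 disconnects 4 from 1; removing 4–8 disconnects 4 from 8 — these are bridges.

1-4, 2-6, 4-8, 5-8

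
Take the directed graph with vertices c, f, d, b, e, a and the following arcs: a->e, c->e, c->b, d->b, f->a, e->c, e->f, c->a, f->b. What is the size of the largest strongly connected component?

{a, c, e, f} are all mutually reachable — one SCC of size 4.
{d} is an SCC by itself.
{b} is an SCC by itself.
The largest has 4 vertices.

4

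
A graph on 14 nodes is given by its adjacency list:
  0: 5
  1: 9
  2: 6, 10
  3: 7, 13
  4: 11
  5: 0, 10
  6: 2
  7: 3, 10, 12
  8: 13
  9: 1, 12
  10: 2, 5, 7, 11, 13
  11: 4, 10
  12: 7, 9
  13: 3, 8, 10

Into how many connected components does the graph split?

Starting from 0 we can reach 0, 1, 2, 3, 4, 5, 6, 7, 8, 9, 10, 11, 12, 13. That is one component of size 14.
Total: 1 component.

1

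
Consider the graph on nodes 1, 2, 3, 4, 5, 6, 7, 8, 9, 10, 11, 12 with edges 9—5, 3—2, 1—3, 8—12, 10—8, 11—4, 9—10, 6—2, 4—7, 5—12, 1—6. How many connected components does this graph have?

3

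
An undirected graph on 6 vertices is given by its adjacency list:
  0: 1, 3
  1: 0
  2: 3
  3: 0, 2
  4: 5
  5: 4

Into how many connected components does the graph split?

Starting from 4 we can reach 4, 5. That is one component of size 2.
Starting from 0 we can reach 0, 1, 2, 3. That is one component of size 4.
Total: 2 components.

2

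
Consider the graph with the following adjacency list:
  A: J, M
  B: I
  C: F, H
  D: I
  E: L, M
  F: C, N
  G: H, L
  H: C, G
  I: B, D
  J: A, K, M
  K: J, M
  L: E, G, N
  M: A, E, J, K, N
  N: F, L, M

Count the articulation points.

Removing I increases the component count from 2 to 3, so I is a cut vertex.
Removing M increases the component count from 2 to 3, so M is a cut vertex.
By contrast removing B leaves 2 components; it is not a cut vertex. No other vertex is a cut vertex either.

2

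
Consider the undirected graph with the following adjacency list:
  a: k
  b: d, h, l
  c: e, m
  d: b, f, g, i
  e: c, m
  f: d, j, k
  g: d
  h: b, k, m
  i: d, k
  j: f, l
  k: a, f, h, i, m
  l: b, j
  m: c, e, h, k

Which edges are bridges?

a-k, d-g

The edges on the cycle k-h-b-l-j-f-k are not bridges since each lies on that cycle.
But removing g-d disconnects g from d; removing k-a disconnects k from a — these are bridges.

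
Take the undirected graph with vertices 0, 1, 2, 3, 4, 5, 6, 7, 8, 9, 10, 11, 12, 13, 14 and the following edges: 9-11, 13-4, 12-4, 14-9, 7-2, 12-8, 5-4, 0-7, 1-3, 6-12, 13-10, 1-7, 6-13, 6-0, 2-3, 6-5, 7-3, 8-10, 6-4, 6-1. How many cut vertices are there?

2

Removing 6 increases the component count from 2 to 3, so 6 is a cut vertex.
Removing 9 increases the component count from 2 to 3, so 9 is a cut vertex.
By contrast removing 14 leaves 2 components; it is not a cut vertex. No other vertex is a cut vertex either.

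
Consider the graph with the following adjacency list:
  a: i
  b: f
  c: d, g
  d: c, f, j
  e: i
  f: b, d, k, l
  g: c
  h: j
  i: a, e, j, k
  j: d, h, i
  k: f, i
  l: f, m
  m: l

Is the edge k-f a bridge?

No

After removing k-f, the path k-i-j-d-f still connects them, so the edge is not a bridge.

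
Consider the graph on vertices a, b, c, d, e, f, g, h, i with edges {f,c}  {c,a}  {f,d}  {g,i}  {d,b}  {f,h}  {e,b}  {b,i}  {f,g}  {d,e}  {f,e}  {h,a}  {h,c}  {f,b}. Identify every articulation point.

Removing f increases the component count from 1 to 2, so f is a cut vertex.
By contrast removing d leaves 1 component; it is not a cut vertex. No other vertex is a cut vertex either.

f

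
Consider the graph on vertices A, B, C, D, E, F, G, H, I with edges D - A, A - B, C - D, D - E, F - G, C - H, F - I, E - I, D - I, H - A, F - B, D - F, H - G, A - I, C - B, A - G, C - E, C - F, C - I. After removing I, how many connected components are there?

1

With I gone, the remaining components are: {A, B, C, D, E, F, G, H}.
That is 1 component.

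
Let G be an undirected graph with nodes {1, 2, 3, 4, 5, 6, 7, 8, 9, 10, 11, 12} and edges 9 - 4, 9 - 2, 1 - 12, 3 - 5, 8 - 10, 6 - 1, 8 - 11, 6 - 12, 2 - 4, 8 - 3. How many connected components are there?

4

7 is isolated — a component by itself.
Starting from 2 we can reach 2, 4, 9. That is one component of size 3.
Starting from 1 we can reach 1, 6, 12. That is one component of size 3.
Starting from 3 we can reach 3, 5, 8, 10, 11. That is one component of size 5.
Total: 4 components.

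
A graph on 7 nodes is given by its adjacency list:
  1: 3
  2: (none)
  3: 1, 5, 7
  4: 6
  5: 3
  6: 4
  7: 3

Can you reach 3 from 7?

From 7 we can reach 1, 3, 5, 7, which includes 3.

Yes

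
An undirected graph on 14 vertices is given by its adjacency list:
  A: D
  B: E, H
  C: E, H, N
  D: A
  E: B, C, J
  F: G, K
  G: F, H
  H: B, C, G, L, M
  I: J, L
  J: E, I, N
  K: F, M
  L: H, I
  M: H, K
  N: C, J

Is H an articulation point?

Yes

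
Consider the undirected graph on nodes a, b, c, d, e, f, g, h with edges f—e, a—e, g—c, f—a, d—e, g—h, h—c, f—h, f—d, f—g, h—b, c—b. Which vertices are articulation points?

Removing f increases the component count from 1 to 2, so f is a cut vertex.
By contrast removing a leaves 1 component; it is not a cut vertex. No other vertex is a cut vertex either.

f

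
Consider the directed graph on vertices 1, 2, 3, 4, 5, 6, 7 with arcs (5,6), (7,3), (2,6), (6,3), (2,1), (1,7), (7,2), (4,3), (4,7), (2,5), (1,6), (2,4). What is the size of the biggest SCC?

4

{1, 2, 4, 7} are all mutually reachable — one SCC of size 4.
{5} is an SCC by itself.
{3} is an SCC by itself.
{6} is an SCC by itself.
The largest has 4 vertices.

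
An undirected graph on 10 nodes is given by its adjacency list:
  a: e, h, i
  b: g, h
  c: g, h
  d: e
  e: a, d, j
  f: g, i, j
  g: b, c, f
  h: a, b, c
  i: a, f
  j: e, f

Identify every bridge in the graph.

d-e

The edges on the cycle g-b-h-c-g are not bridges since each lies on that cycle.
But removing e-d disconnects e from d — this is a bridge.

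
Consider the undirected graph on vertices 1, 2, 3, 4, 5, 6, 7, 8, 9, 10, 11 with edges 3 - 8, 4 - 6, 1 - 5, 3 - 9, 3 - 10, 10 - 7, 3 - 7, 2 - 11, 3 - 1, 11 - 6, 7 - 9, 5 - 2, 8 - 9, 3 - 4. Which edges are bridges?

none

The edges on the cycle 3-1-5-2-11-6-4-3 are not bridges since each lies on that cycle.
Every edge lies on some cycle, so there are no bridges.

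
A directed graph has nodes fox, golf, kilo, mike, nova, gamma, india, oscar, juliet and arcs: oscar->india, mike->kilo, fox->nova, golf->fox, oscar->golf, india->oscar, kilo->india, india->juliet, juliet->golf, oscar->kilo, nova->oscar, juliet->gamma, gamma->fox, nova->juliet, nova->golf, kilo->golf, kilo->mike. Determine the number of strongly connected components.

1

{fox, golf, kilo, mike, nova, gamma, india, oscar, juliet} are all mutually reachable — one SCC of size 9.
That gives 1 strongly connected component.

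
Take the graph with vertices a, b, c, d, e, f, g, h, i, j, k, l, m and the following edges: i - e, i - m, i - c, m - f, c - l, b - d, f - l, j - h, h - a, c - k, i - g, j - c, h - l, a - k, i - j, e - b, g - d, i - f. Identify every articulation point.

i

Removing i increases the component count from 1 to 2, so i is a cut vertex.
By contrast removing h leaves 1 component; it is not a cut vertex. No other vertex is a cut vertex either.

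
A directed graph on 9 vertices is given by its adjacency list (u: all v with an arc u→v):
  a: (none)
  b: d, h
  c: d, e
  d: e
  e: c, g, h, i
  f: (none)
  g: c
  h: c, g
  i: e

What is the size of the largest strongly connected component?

{c, d, e, g, h, i} are all mutually reachable — one SCC of size 6.
{a} is an SCC by itself.
{f} is an SCC by itself.
{b} is an SCC by itself.
The largest has 6 vertices.

6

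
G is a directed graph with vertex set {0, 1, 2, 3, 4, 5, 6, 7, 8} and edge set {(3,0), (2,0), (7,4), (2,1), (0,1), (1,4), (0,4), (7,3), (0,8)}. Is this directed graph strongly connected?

There is no directed path from 8 to 0, so the graph is not strongly connected.

No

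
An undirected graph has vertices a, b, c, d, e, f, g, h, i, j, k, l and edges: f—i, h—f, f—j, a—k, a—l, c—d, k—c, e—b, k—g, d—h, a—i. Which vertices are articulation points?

a, f, k

Removing a increases the component count from 2 to 3, so a is a cut vertex.
Removing f increases the component count from 2 to 3, so f is a cut vertex.
Removing k increases the component count from 2 to 3, so k is a cut vertex.
By contrast removing l leaves 2 components; it is not a cut vertex. No other vertex is a cut vertex either.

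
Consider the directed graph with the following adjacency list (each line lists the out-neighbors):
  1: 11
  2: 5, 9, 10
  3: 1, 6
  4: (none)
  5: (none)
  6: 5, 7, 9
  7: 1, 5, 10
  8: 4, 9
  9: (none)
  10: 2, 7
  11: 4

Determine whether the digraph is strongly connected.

There is no directed path from 5 to 11, so the graph is not strongly connected.

No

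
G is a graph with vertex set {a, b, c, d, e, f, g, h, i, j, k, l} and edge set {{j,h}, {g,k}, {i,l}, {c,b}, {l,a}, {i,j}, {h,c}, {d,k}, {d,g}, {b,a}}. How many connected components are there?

e is isolated — a component by itself.
f is isolated — a component by itself.
Starting from d we can reach d, g, k. That is one component of size 3.
Starting from a we can reach a, b, c, h, i, j, l. That is one component of size 7.
Total: 4 components.

4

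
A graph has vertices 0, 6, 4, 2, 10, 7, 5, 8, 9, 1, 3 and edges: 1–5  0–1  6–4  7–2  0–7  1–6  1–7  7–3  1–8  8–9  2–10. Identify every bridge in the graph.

The edges on the cycle 0-1-7-0 are not bridges since each lies on that cycle.
But removing 9–8 disconnects 9 from 8; removing 1–5 disconnects 1 from 5; removing 7–2 disconnects 7 from 2; removing 10–2 disconnects 10 from 2 — these are bridges.
In total 8 edges are bridges.

1-5, 1-6, 1-8, 10-2, 2-7, 3-7, 4-6, 8-9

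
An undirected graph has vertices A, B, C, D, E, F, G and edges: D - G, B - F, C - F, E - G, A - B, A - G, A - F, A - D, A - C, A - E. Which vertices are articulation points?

A

Removing A increases the component count from 1 to 2, so A is a cut vertex.
By contrast removing E leaves 1 component; it is not a cut vertex. No other vertex is a cut vertex either.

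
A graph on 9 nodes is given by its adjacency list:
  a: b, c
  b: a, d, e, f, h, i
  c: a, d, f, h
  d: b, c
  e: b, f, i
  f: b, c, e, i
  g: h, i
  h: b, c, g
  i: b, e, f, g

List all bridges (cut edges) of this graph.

The edges on the cycle h-b-e-i-g-h are not bridges since each lies on that cycle.
Every edge lies on some cycle, so there are no bridges.

none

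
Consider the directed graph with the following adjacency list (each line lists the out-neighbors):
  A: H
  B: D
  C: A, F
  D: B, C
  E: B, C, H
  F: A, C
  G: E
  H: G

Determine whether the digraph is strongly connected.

From A we can reach every vertex (A, B, C, D, E, F, G, H), and every vertex can reach A (A, B, C, D, E, F, G, H). So the whole graph is one strongly connected component.

Yes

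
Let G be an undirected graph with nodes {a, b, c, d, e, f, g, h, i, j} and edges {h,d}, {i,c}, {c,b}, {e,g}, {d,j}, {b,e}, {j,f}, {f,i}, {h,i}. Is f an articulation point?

No

Deleting f leaves 2 components (was 2), so f is not a cut vertex.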